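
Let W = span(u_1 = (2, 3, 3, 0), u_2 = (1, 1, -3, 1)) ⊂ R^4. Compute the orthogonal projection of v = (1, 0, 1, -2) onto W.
proj_W(v) = (5/62, 8/31, 42/31, -17/62)

Set up U = [u_1 | ... | u_2] ∈ R^(4×2). The projector onto W = col(U) is P = U (U^T U)^(-1) U^T.
Compute U^T U =
  [22, -4]
  [-4, 12],
and U^T v = (5, -4).
Solve U^T U · c = U^T v for the coefficients: c = (11/62, -17/62). The projection is proj_W(v) = U c.
Check: (v - proj_W(v)) · u_1 = 0  (should be 0).
Check: (v - proj_W(v)) · u_2 = 0  (should be 0).
Result: proj_W(v) = (5/62, 8/31, 42/31, -17/62).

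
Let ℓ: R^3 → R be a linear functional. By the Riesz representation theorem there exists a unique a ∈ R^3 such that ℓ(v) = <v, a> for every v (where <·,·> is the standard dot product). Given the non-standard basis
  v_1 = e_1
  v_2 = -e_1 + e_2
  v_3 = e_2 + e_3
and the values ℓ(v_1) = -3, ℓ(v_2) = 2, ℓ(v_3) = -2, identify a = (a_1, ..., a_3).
a = (-3, -1, -1)

Write a = (a_1, ..., a_3) in the standard basis. For each basis vector v_i, ℓ(v_i) = <v_i, a> is a linear equation in the a_j's. Collect the n equations into a matrix system V a = ℓ, where row i of V is v_i (expressed in the standard basis). Since V is invertible (lower-triangular with 1s on the diagonal, up to permutation), solve by back-substitution:
  V =
[[1, 0, 0],
 [-1, 1, 0],
 [0, 1, 1]]
  V a = (-3, 2, -2)
Solving gives a = (-3, -1, -1).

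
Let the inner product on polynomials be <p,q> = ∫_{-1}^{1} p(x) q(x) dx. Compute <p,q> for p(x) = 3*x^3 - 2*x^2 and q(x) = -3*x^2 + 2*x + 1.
<p,q> = 52/15

Expand the product: p(x)·q(x) = -9*x^5 + 12*x^4 - x^3 - 2*x^2.
∫_{-1}^{1} of each monomial x^k gives [2/(k+1) if k even, 0 if k odd]. Integrating term-by-term (or equivalently evaluating the antiderivative F(x) = -3*x^6/2 + 12*x^5/5 - x^4/4 - 2*x^3/3 at the endpoints):
  F(1) − F(−1) = -1/60 − (-209/60) = 52/15.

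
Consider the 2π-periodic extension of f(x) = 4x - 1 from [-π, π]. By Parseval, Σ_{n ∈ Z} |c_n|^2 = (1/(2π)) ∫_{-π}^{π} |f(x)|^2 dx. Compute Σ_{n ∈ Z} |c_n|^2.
Σ |c_n|^2 = 16π^2/3 + 1

Expand and integrate term by term over [-π, π]:
  ∫ (4x)^2 dx = 16·(2π^3/3); ∫ 2·4·(-1)·x dx = 0 (odd integrand); ∫ (-1)^2 dx = 1·2π.
So (1/(2π)) ∫_{-π}^{π} (4x - 1)^2 dx = 16π^2/3 + 1 = 16π^2/3 + 1.
Parseval ⇒ Σ |c_n|^2 = 16π^2/3 + 1.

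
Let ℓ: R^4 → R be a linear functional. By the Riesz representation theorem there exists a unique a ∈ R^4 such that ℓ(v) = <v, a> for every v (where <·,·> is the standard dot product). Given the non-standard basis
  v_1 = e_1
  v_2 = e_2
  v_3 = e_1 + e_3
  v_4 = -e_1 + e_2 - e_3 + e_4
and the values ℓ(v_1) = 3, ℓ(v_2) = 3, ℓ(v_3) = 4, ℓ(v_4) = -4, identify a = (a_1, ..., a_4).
a = (3, 3, 1, -3)

Write a = (a_1, ..., a_4) in the standard basis. For each basis vector v_i, ℓ(v_i) = <v_i, a> is a linear equation in the a_j's. Collect the n equations into a matrix system V a = ℓ, where row i of V is v_i (expressed in the standard basis). Since V is invertible (lower-triangular with 1s on the diagonal, up to permutation), solve by back-substitution:
  V =
[[1, 0, 0, 0],
 [0, 1, 0, 0],
 [1, 0, 1, 0],
 [-1, 1, -1, 1]]
  V a = (3, 3, 4, -4)
Solving gives a = (3, 3, 1, -3).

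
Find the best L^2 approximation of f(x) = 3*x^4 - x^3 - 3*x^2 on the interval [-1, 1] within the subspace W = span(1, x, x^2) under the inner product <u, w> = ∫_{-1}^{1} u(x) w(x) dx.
g(x) = -3*x^2/7 - 3*x/5 - 9/35

The best approximation g ∈ W is the orthogonal projection of f onto W. Writing g = a_0 + a_1 x + a_2 x^2, the coefficients solve the normal equations G · a = b where
  G_{ij} = <φ_i, φ_j> and b_i = <f, φ_i>, with φ_0 = 1, φ_1 = x, φ_2 = x^2.
G =
  [2, 0, 2/3]
  [0, 2/3, 0]
  [2/3, 0, 2/5],
b = (-4/5, -2/5, -12/35).
Solving gives a_0 = -9/35, a_1 = -3/5, a_2 = -3/7, so
  g(x) = -3*x^2/7 - 3*x/5 - 9/35.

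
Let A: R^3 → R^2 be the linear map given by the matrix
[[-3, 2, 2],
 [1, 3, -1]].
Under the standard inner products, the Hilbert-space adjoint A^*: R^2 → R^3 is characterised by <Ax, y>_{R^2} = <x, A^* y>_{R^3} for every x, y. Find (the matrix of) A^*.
A^* = A^T =
[[-3, 1],
 [2, 3],
 [2, -1]]

For real matrices with standard dot products, the defining identity <Ax, y> = <x, A^* y> gives (Ax)^T y = x^T (A^*) y, i.e. x^T A^T y = x^T (A^*) y. Since this holds for all x, y, we must have A^* = A^T. Therefore
A^* =
[[-3, 1],
 [2, 3],
 [2, -1]].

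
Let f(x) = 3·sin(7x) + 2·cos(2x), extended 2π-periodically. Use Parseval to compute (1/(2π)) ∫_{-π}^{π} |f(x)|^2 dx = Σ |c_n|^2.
Σ |c_n|^2 = 13/2

Expand |f|^2 and use orthogonality of {sin(nx), cos(mx)} on [-π, π]:
  ∫_{-π}^{π} sin(nx)^2 dx = π, ∫ cos(mx)^2 dx = π, and cross terms integrate to 0.
So ∫_{-π}^{π} f(x)^2 dx = 3^2 · π + 2^2 · π = (9 + 4)π.
Divide by 2π: (9 + 4)/2 = 13/2.
By Parseval, this equals Σ |c_n|^2.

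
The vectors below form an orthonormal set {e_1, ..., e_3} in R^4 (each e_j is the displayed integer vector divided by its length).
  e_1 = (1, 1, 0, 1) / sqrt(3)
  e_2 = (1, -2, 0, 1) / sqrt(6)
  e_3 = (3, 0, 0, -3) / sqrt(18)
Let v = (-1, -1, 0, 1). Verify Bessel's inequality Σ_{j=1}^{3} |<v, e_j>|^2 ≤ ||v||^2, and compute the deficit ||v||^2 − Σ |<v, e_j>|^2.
Σ |<v, e_j>|^2 = 3; ||v||^2 = 3; deficit = 0

Write each e_j = u_j / sqrt(<u_j, u_j>) where u_j is the displayed integer vector. Then <v, e_j> = <v, u_j> / sqrt(<u_j, u_j>), so |<v, e_j>|^2 = <v, u_j>^2 / <u_j, u_j>.
Coefficients: <v, e_1> = -1/sqrt(3), <v, e_2> = 2/sqrt(6), <v, e_3> = -6/sqrt(18).
Square and sum: Σ |<v, e_j>|^2 = 3.
Compute ||v||^2 = v·v = 3.
Deficit = 3 − 3 = 0 ≥ 0, confirming Bessel's inequality. (The deficit equals ||v − Σ <v,e_j> e_j||^2, the squared distance from v to span{e_j}.)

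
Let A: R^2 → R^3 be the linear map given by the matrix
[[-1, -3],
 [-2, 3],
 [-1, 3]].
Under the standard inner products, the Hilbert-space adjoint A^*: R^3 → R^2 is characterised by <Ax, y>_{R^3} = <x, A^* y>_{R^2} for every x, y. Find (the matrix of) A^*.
A^* = A^T =
[[-1, -2, -1],
 [-3, 3, 3]]

For real matrices with standard dot products, the defining identity <Ax, y> = <x, A^* y> gives (Ax)^T y = x^T (A^*) y, i.e. x^T A^T y = x^T (A^*) y. Since this holds for all x, y, we must have A^* = A^T. Therefore
A^* =
[[-1, -2, -1],
 [-3, 3, 3]].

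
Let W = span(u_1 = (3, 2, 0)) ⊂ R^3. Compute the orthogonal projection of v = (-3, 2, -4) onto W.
proj_W(v) = (-15/13, -10/13, 0)

Set up U = [u_1 | ... | u_1] ∈ R^(3×1). The projector onto W = col(U) is P = U (U^T U)^(-1) U^T.
Compute U^T U =
  [13],
and U^T v = (-5).
Solve U^T U · c = U^T v for the coefficients: c = (-5/13). The projection is proj_W(v) = U c.
Check: (v - proj_W(v)) · u_1 = 0  (should be 0).
Result: proj_W(v) = (-15/13, -10/13, 0).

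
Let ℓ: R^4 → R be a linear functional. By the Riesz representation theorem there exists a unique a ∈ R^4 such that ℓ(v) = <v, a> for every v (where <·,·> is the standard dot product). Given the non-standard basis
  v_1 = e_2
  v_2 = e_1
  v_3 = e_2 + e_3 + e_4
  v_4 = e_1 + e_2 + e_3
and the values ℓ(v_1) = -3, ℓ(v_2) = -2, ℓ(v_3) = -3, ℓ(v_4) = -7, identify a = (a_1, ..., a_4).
a = (-2, -3, -2, 2)

Write a = (a_1, ..., a_4) in the standard basis. For each basis vector v_i, ℓ(v_i) = <v_i, a> is a linear equation in the a_j's. Collect the n equations into a matrix system V a = ℓ, where row i of V is v_i (expressed in the standard basis). Since V is invertible (lower-triangular with 1s on the diagonal, up to permutation), solve by back-substitution:
  V =
[[0, 1, 0, 0],
 [1, 0, 0, 0],
 [0, 1, 1, 1],
 [1, 1, 1, 0]]
  V a = (-3, -2, -3, -7)
Solving gives a = (-2, -3, -2, 2).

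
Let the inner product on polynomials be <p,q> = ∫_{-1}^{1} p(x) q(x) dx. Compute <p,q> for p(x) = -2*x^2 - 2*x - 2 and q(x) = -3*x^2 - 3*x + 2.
<p,q> = -4/15

Expand the product: p(x)·q(x) = 6*x^4 + 12*x^3 + 8*x^2 + 2*x - 4.
∫_{-1}^{1} of each monomial x^k gives [2/(k+1) if k even, 0 if k odd]. Integrating term-by-term (or equivalently evaluating the antiderivative F(x) = 6*x^5/5 + 3*x^4 + 8*x^3/3 + x^2 - 4*x at the endpoints):
  F(1) − F(−1) = 58/15 − (62/15) = -4/15.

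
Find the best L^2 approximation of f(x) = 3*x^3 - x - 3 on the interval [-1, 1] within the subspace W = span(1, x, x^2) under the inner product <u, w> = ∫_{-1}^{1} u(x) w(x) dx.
g(x) = 4*x/5 - 3

The best approximation g ∈ W is the orthogonal projection of f onto W. Writing g = a_0 + a_1 x + a_2 x^2, the coefficients solve the normal equations G · a = b where
  G_{ij} = <φ_i, φ_j> and b_i = <f, φ_i>, with φ_0 = 1, φ_1 = x, φ_2 = x^2.
G =
  [2, 0, 2/3]
  [0, 2/3, 0]
  [2/3, 0, 2/5],
b = (-6, 8/15, -2).
Solving gives a_0 = -3, a_1 = 4/5, a_2 = 0, so
  g(x) = 4*x/5 - 3.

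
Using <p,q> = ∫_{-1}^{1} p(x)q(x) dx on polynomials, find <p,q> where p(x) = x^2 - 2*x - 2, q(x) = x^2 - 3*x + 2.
<p,q> = -18/5

Expand the product: p(x)·q(x) = x^4 - 5*x^3 + 6*x^2 + 2*x - 4.
∫_{-1}^{1} of each monomial x^k gives [2/(k+1) if k even, 0 if k odd]. Integrating term-by-term (or equivalently evaluating the antiderivative F(x) = x^5/5 - 5*x^4/4 + 2*x^3 + x^2 - 4*x at the endpoints):
  F(1) − F(−1) = -41/20 − (31/20) = -18/5.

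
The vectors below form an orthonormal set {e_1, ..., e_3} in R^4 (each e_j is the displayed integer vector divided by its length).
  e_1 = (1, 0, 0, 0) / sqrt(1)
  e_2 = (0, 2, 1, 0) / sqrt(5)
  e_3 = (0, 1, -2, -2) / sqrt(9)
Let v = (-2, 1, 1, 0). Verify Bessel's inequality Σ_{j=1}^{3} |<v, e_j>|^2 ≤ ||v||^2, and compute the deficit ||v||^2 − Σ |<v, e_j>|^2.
Σ |<v, e_j>|^2 = 266/45; ||v||^2 = 6; deficit = 4/45

Write each e_j = u_j / sqrt(<u_j, u_j>) where u_j is the displayed integer vector. Then <v, e_j> = <v, u_j> / sqrt(<u_j, u_j>), so |<v, e_j>|^2 = <v, u_j>^2 / <u_j, u_j>.
Coefficients: <v, e_1> = -2/sqrt(1), <v, e_2> = 3/sqrt(5), <v, e_3> = -1/sqrt(9).
Square and sum: Σ |<v, e_j>|^2 = 266/45.
Compute ||v||^2 = v·v = 6.
Deficit = 6 − 266/45 = 4/45 ≥ 0, confirming Bessel's inequality. (The deficit equals ||v − Σ <v,e_j> e_j||^2, the squared distance from v to span{e_j}.)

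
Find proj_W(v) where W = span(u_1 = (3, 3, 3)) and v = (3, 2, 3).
proj_W(v) = (8/3, 8/3, 8/3)

Set up U = [u_1 | ... | u_1] ∈ R^(3×1). The projector onto W = col(U) is P = U (U^T U)^(-1) U^T.
Compute U^T U =
  [27],
and U^T v = (24).
Solve U^T U · c = U^T v for the coefficients: c = (8/9). The projection is proj_W(v) = U c.
Check: (v - proj_W(v)) · u_1 = 0  (should be 0).
Result: proj_W(v) = (8/3, 8/3, 8/3).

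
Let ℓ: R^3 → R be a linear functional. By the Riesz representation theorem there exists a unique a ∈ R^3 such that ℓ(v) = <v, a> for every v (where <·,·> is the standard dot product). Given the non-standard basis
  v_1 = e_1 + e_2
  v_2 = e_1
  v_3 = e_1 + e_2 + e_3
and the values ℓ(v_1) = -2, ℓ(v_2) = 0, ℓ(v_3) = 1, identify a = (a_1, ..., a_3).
a = (0, -2, 3)

Write a = (a_1, ..., a_3) in the standard basis. For each basis vector v_i, ℓ(v_i) = <v_i, a> is a linear equation in the a_j's. Collect the n equations into a matrix system V a = ℓ, where row i of V is v_i (expressed in the standard basis). Since V is invertible (lower-triangular with 1s on the diagonal, up to permutation), solve by back-substitution:
  V =
[[1, 1, 0],
 [1, 0, 0],
 [1, 1, 1]]
  V a = (-2, 0, 1)
Solving gives a = (0, -2, 3).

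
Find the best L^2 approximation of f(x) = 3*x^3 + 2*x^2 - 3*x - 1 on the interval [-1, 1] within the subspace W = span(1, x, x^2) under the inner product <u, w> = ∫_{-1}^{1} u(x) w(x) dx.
g(x) = 2*x^2 - 6*x/5 - 1

The best approximation g ∈ W is the orthogonal projection of f onto W. Writing g = a_0 + a_1 x + a_2 x^2, the coefficients solve the normal equations G · a = b where
  G_{ij} = <φ_i, φ_j> and b_i = <f, φ_i>, with φ_0 = 1, φ_1 = x, φ_2 = x^2.
G =
  [2, 0, 2/3]
  [0, 2/3, 0]
  [2/3, 0, 2/5],
b = (-2/3, -4/5, 2/15).
Solving gives a_0 = -1, a_1 = -6/5, a_2 = 2, so
  g(x) = 2*x^2 - 6*x/5 - 1.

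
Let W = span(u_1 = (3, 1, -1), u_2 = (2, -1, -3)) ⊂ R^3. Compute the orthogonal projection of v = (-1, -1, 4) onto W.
proj_W(v) = (-91/45, 71/90, 49/18)

Set up U = [u_1 | ... | u_2] ∈ R^(3×2). The projector onto W = col(U) is P = U (U^T U)^(-1) U^T.
Compute U^T U =
  [11, 8]
  [8, 14],
and U^T v = (-8, -13).
Solve U^T U · c = U^T v for the coefficients: c = (-4/45, -79/90). The projection is proj_W(v) = U c.
Check: (v - proj_W(v)) · u_1 = 0  (should be 0).
Check: (v - proj_W(v)) · u_2 = 0  (should be 0).
Result: proj_W(v) = (-91/45, 71/90, 49/18).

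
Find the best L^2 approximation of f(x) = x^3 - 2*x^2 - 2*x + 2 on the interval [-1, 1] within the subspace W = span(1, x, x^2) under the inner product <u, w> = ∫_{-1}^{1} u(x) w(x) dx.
g(x) = -2*x^2 - 7*x/5 + 2

The best approximation g ∈ W is the orthogonal projection of f onto W. Writing g = a_0 + a_1 x + a_2 x^2, the coefficients solve the normal equations G · a = b where
  G_{ij} = <φ_i, φ_j> and b_i = <f, φ_i>, with φ_0 = 1, φ_1 = x, φ_2 = x^2.
G =
  [2, 0, 2/3]
  [0, 2/3, 0]
  [2/3, 0, 2/5],
b = (8/3, -14/15, 8/15).
Solving gives a_0 = 2, a_1 = -7/5, a_2 = -2, so
  g(x) = -2*x^2 - 7*x/5 + 2.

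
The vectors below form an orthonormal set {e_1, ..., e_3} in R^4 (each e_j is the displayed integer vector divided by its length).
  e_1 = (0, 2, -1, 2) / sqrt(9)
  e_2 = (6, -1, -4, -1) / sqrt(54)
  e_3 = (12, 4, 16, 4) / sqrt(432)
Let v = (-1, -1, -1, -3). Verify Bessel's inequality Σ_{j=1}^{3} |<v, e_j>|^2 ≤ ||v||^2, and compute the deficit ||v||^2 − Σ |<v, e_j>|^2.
Σ |<v, e_j>|^2 = 10; ||v||^2 = 12; deficit = 2

Write each e_j = u_j / sqrt(<u_j, u_j>) where u_j is the displayed integer vector. Then <v, e_j> = <v, u_j> / sqrt(<u_j, u_j>), so |<v, e_j>|^2 = <v, u_j>^2 / <u_j, u_j>.
Coefficients: <v, e_1> = -7/sqrt(9), <v, e_2> = 2/sqrt(54), <v, e_3> = -44/sqrt(432).
Square and sum: Σ |<v, e_j>|^2 = 10.
Compute ||v||^2 = v·v = 12.
Deficit = 12 − 10 = 2 ≥ 0, confirming Bessel's inequality. (The deficit equals ||v − Σ <v,e_j> e_j||^2, the squared distance from v to span{e_j}.)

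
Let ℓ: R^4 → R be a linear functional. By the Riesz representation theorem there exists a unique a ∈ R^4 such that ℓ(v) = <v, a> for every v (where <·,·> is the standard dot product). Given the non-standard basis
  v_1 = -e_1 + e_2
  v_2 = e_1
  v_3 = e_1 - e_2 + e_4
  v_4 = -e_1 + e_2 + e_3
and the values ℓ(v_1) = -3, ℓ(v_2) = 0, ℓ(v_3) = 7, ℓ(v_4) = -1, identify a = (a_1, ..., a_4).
a = (0, -3, 2, 4)

Write a = (a_1, ..., a_4) in the standard basis. For each basis vector v_i, ℓ(v_i) = <v_i, a> is a linear equation in the a_j's. Collect the n equations into a matrix system V a = ℓ, where row i of V is v_i (expressed in the standard basis). Since V is invertible (lower-triangular with 1s on the diagonal, up to permutation), solve by back-substitution:
  V =
[[-1, 1, 0, 0],
 [1, 0, 0, 0],
 [1, -1, 0, 1],
 [-1, 1, 1, 0]]
  V a = (-3, 0, 7, -1)
Solving gives a = (0, -3, 2, 4).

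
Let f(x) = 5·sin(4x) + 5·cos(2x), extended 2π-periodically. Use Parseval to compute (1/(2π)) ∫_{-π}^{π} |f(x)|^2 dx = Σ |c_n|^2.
Σ |c_n|^2 = 25

Expand |f|^2 and use orthogonality of {sin(nx), cos(mx)} on [-π, π]:
  ∫_{-π}^{π} sin(nx)^2 dx = π, ∫ cos(mx)^2 dx = π, and cross terms integrate to 0.
So ∫_{-π}^{π} f(x)^2 dx = 5^2 · π + 5^2 · π = (25 + 25)π.
Divide by 2π: (25 + 25)/2 = 25.
By Parseval, this equals Σ |c_n|^2.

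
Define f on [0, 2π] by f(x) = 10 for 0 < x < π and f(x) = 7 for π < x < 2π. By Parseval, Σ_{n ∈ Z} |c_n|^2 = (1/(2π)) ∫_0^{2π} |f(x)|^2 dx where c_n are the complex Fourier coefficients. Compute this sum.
Σ |c_n|^2 = 149/2

Parseval equates the L^2 energy of f (normalised by 1/(2π)) with the ℓ^2 sum of its Fourier coefficients: (1/(2π)) ∫_0^{2π} |f|^2 = Σ |c_n|^2.
Compute the left side: (1/(2π)) [∫_0^π 10^2 dx + ∫_π^{2π} 7^2 dx] = (1/(2π)) · (100π + 49π) = (100 + 49)/2 = 149/2.
So Σ_{n ∈ Z} |c_n|^2 = 149/2.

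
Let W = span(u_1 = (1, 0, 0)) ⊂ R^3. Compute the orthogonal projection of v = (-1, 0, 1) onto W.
proj_W(v) = (-1, 0, 0)

Set up U = [u_1 | ... | u_1] ∈ R^(3×1). The projector onto W = col(U) is P = U (U^T U)^(-1) U^T.
Compute U^T U =
  [1],
and U^T v = (-1).
Solve U^T U · c = U^T v for the coefficients: c = (-1). The projection is proj_W(v) = U c.
Check: (v - proj_W(v)) · u_1 = 0  (should be 0).
Result: proj_W(v) = (-1, 0, 0).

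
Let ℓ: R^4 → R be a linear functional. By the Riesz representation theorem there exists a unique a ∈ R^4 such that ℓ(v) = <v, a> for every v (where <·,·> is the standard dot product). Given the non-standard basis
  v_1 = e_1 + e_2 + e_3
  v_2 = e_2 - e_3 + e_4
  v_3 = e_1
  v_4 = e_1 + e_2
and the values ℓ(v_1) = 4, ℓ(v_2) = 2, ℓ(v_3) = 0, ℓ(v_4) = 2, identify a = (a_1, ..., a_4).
a = (0, 2, 2, 2)

Write a = (a_1, ..., a_4) in the standard basis. For each basis vector v_i, ℓ(v_i) = <v_i, a> is a linear equation in the a_j's. Collect the n equations into a matrix system V a = ℓ, where row i of V is v_i (expressed in the standard basis). Since V is invertible (lower-triangular with 1s on the diagonal, up to permutation), solve by back-substitution:
  V =
[[1, 1, 1, 0],
 [0, 1, -1, 1],
 [1, 0, 0, 0],
 [1, 1, 0, 0]]
  V a = (4, 2, 0, 2)
Solving gives a = (0, 2, 2, 2).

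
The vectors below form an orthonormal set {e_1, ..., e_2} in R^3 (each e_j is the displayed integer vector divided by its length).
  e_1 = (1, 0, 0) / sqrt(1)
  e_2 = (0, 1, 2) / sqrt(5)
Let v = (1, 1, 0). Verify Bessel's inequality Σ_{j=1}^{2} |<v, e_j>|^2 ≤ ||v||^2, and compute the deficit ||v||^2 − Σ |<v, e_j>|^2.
Σ |<v, e_j>|^2 = 6/5; ||v||^2 = 2; deficit = 4/5

Write each e_j = u_j / sqrt(<u_j, u_j>) where u_j is the displayed integer vector. Then <v, e_j> = <v, u_j> / sqrt(<u_j, u_j>), so |<v, e_j>|^2 = <v, u_j>^2 / <u_j, u_j>.
Coefficients: <v, e_1> = 1/sqrt(1), <v, e_2> = 1/sqrt(5).
Square and sum: Σ |<v, e_j>|^2 = 6/5.
Compute ||v||^2 = v·v = 2.
Deficit = 2 − 6/5 = 4/5 ≥ 0, confirming Bessel's inequality. (The deficit equals ||v − Σ <v,e_j> e_j||^2, the squared distance from v to span{e_j}.)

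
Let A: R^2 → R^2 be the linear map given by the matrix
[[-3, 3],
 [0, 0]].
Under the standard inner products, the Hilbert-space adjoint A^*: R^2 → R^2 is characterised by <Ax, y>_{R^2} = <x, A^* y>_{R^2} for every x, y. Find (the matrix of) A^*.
A^* = A^T =
[[-3, 0],
 [3, 0]]

For real matrices with standard dot products, the defining identity <Ax, y> = <x, A^* y> gives (Ax)^T y = x^T (A^*) y, i.e. x^T A^T y = x^T (A^*) y. Since this holds for all x, y, we must have A^* = A^T. Therefore
A^* =
[[-3, 0],
 [3, 0]].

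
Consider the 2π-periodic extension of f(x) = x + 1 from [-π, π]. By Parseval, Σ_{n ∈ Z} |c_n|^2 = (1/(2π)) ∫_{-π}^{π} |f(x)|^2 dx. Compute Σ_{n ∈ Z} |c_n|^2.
Σ |c_n|^2 = π^2/3 + 1

Expand and integrate term by term over [-π, π]:
  ∫ (x)^2 dx = 1·(2π^3/3); ∫ 2·1·(1)·x dx = 0 (odd integrand); ∫ 1^2 dx = 1·2π.
So (1/(2π)) ∫_{-π}^{π} (x + 1)^2 dx = 1π^2/3 + 1 = π^2/3 + 1.
Parseval ⇒ Σ |c_n|^2 = π^2/3 + 1.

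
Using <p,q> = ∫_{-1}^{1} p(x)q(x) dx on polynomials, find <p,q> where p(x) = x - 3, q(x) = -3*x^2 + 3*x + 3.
<p,q> = -10

Expand the product: p(x)·q(x) = -3*x^3 + 12*x^2 - 6*x - 9.
∫_{-1}^{1} of each monomial x^k gives [2/(k+1) if k even, 0 if k odd]. Integrating term-by-term (or equivalently evaluating the antiderivative F(x) = -3*x^4/4 + 4*x^3 - 3*x^2 - 9*x at the endpoints):
  F(1) − F(−1) = -35/4 − (5/4) = -10.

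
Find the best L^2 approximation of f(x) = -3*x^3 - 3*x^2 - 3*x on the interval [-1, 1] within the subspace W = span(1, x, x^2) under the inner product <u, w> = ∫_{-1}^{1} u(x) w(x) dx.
g(x) = -3*x^2 - 24*x/5

The best approximation g ∈ W is the orthogonal projection of f onto W. Writing g = a_0 + a_1 x + a_2 x^2, the coefficients solve the normal equations G · a = b where
  G_{ij} = <φ_i, φ_j> and b_i = <f, φ_i>, with φ_0 = 1, φ_1 = x, φ_2 = x^2.
G =
  [2, 0, 2/3]
  [0, 2/3, 0]
  [2/3, 0, 2/5],
b = (-2, -16/5, -6/5).
Solving gives a_0 = 0, a_1 = -24/5, a_2 = -3, so
  g(x) = -3*x^2 - 24*x/5.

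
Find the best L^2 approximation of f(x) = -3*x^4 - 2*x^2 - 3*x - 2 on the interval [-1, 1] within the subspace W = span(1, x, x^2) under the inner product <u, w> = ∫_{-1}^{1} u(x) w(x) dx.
g(x) = -32*x^2/7 - 3*x - 61/35

The best approximation g ∈ W is the orthogonal projection of f onto W. Writing g = a_0 + a_1 x + a_2 x^2, the coefficients solve the normal equations G · a = b where
  G_{ij} = <φ_i, φ_j> and b_i = <f, φ_i>, with φ_0 = 1, φ_1 = x, φ_2 = x^2.
G =
  [2, 0, 2/3]
  [0, 2/3, 0]
  [2/3, 0, 2/5],
b = (-98/15, -2, -314/105).
Solving gives a_0 = -61/35, a_1 = -3, a_2 = -32/7, so
  g(x) = -32*x^2/7 - 3*x - 61/35.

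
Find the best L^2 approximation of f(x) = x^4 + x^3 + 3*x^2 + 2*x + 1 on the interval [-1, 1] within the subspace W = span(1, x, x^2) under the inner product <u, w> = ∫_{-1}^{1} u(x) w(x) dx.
g(x) = 27*x^2/7 + 13*x/5 + 32/35

The best approximation g ∈ W is the orthogonal projection of f onto W. Writing g = a_0 + a_1 x + a_2 x^2, the coefficients solve the normal equations G · a = b where
  G_{ij} = <φ_i, φ_j> and b_i = <f, φ_i>, with φ_0 = 1, φ_1 = x, φ_2 = x^2.
G =
  [2, 0, 2/3]
  [0, 2/3, 0]
  [2/3, 0, 2/5],
b = (22/5, 26/15, 226/105).
Solving gives a_0 = 32/35, a_1 = 13/5, a_2 = 27/7, so
  g(x) = 27*x^2/7 + 13*x/5 + 32/35.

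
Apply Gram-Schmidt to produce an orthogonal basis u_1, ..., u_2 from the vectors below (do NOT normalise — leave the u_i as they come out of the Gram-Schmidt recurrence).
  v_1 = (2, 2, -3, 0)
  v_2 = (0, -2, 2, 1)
Orthogonal basis:
  u_1 = (2, 2, -3, 0)
  u_2 = (20/17, -14/17, 4/17, 1)

Apply the Gram-Schmidt recurrence
  u_1 = v_1
  u_i = v_i − Σ_{j<i} ((v_i · u_j) / (u_j · u_j)) · u_j.

Step by step this gives:
  u_1 = (2, 2, -3, 0)
  u_2 = (20/17, -14/17, 4/17, 1)

Orthogonality check:
  u_2 · u_1 = 0 (should be 0)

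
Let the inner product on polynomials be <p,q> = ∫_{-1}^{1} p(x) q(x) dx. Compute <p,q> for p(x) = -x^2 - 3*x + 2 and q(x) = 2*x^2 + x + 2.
<p,q> = 98/15

Expand the product: p(x)·q(x) = -2*x^4 - 7*x^3 - x^2 - 4*x + 4.
∫_{-1}^{1} of each monomial x^k gives [2/(k+1) if k even, 0 if k odd]. Integrating term-by-term (or equivalently evaluating the antiderivative F(x) = -2*x^5/5 - 7*x^4/4 - x^3/3 - 2*x^2 + 4*x at the endpoints):
  F(1) − F(−1) = -29/60 − (-421/60) = 98/15.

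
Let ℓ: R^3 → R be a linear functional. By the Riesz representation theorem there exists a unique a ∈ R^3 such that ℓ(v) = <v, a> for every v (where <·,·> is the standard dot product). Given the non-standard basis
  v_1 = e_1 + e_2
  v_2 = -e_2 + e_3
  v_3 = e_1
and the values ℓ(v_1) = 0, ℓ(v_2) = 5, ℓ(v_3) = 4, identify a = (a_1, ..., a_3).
a = (4, -4, 1)

Write a = (a_1, ..., a_3) in the standard basis. For each basis vector v_i, ℓ(v_i) = <v_i, a> is a linear equation in the a_j's. Collect the n equations into a matrix system V a = ℓ, where row i of V is v_i (expressed in the standard basis). Since V is invertible (lower-triangular with 1s on the diagonal, up to permutation), solve by back-substitution:
  V =
[[1, 1, 0],
 [0, -1, 1],
 [1, 0, 0]]
  V a = (0, 5, 4)
Solving gives a = (4, -4, 1).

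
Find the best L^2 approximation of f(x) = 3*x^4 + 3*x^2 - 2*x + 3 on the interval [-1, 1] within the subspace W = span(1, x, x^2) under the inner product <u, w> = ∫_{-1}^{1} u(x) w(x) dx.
g(x) = 39*x^2/7 - 2*x + 96/35

The best approximation g ∈ W is the orthogonal projection of f onto W. Writing g = a_0 + a_1 x + a_2 x^2, the coefficients solve the normal equations G · a = b where
  G_{ij} = <φ_i, φ_j> and b_i = <f, φ_i>, with φ_0 = 1, φ_1 = x, φ_2 = x^2.
G =
  [2, 0, 2/3]
  [0, 2/3, 0]
  [2/3, 0, 2/5],
b = (46/5, -4/3, 142/35).
Solving gives a_0 = 96/35, a_1 = -2, a_2 = 39/7, so
  g(x) = 39*x^2/7 - 2*x + 96/35.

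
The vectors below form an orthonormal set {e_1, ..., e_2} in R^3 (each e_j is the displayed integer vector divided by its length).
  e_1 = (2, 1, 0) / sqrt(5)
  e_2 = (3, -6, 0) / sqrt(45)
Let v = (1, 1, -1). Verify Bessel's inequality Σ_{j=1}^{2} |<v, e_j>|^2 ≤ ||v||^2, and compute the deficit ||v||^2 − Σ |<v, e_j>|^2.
Σ |<v, e_j>|^2 = 2; ||v||^2 = 3; deficit = 1

Write each e_j = u_j / sqrt(<u_j, u_j>) where u_j is the displayed integer vector. Then <v, e_j> = <v, u_j> / sqrt(<u_j, u_j>), so |<v, e_j>|^2 = <v, u_j>^2 / <u_j, u_j>.
Coefficients: <v, e_1> = 3/sqrt(5), <v, e_2> = -3/sqrt(45).
Square and sum: Σ |<v, e_j>|^2 = 2.
Compute ||v||^2 = v·v = 3.
Deficit = 3 − 2 = 1 ≥ 0, confirming Bessel's inequality. (The deficit equals ||v − Σ <v,e_j> e_j||^2, the squared distance from v to span{e_j}.)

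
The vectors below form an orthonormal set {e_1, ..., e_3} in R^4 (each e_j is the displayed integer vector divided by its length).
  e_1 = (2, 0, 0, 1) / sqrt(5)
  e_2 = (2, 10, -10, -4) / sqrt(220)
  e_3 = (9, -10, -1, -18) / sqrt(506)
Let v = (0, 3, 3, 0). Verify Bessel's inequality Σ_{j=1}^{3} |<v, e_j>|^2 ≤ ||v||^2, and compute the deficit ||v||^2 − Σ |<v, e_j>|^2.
Σ |<v, e_j>|^2 = 99/46; ||v||^2 = 18; deficit = 729/46

Write each e_j = u_j / sqrt(<u_j, u_j>) where u_j is the displayed integer vector. Then <v, e_j> = <v, u_j> / sqrt(<u_j, u_j>), so |<v, e_j>|^2 = <v, u_j>^2 / <u_j, u_j>.
Coefficients: <v, e_1> = 0/sqrt(5), <v, e_2> = 0/sqrt(220), <v, e_3> = -33/sqrt(506).
Square and sum: Σ |<v, e_j>|^2 = 99/46.
Compute ||v||^2 = v·v = 18.
Deficit = 18 − 99/46 = 729/46 ≥ 0, confirming Bessel's inequality. (The deficit equals ||v − Σ <v,e_j> e_j||^2, the squared distance from v to span{e_j}.)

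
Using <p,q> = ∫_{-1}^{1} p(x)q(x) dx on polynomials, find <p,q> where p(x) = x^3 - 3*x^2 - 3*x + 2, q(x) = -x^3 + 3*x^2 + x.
<p,q> = -2/7

Expand the product: p(x)·q(x) = -x^6 + 6*x^5 - 5*x^4 - 14*x^3 + 3*x^2 + 2*x.
∫_{-1}^{1} of each monomial x^k gives [2/(k+1) if k even, 0 if k odd]. Integrating term-by-term (or equivalently evaluating the antiderivative F(x) = -x^7/7 + x^6 - x^5 - 7*x^4/2 + x^3 + x^2 at the endpoints):
  F(1) − F(−1) = -23/14 − (-19/14) = -2/7.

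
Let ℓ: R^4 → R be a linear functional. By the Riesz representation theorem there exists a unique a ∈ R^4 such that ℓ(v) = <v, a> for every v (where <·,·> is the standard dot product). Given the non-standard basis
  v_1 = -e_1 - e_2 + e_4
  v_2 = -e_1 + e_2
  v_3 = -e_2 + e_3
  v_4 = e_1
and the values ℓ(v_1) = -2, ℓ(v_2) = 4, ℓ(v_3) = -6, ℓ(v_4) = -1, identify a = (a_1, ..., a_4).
a = (-1, 3, -3, 0)

Write a = (a_1, ..., a_4) in the standard basis. For each basis vector v_i, ℓ(v_i) = <v_i, a> is a linear equation in the a_j's. Collect the n equations into a matrix system V a = ℓ, where row i of V is v_i (expressed in the standard basis). Since V is invertible (lower-triangular with 1s on the diagonal, up to permutation), solve by back-substitution:
  V =
[[-1, -1, 0, 1],
 [-1, 1, 0, 0],
 [0, -1, 1, 0],
 [1, 0, 0, 0]]
  V a = (-2, 4, -6, -1)
Solving gives a = (-1, 3, -3, 0).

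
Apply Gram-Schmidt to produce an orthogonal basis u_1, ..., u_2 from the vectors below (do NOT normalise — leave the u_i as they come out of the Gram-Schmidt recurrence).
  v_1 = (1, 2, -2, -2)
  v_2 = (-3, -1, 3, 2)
Orthogonal basis:
  u_1 = (1, 2, -2, -2)
  u_2 = (-24/13, 17/13, 9/13, -4/13)

Apply the Gram-Schmidt recurrence
  u_1 = v_1
  u_i = v_i − Σ_{j<i} ((v_i · u_j) / (u_j · u_j)) · u_j.

Step by step this gives:
  u_1 = (1, 2, -2, -2)
  u_2 = (-24/13, 17/13, 9/13, -4/13)

Orthogonality check:
  u_2 · u_1 = 0 (should be 0)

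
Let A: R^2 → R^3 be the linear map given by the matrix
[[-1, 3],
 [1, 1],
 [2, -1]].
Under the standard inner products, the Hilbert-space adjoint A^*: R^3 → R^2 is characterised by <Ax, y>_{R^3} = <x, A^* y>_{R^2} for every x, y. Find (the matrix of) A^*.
A^* = A^T =
[[-1, 1, 2],
 [3, 1, -1]]

For real matrices with standard dot products, the defining identity <Ax, y> = <x, A^* y> gives (Ax)^T y = x^T (A^*) y, i.e. x^T A^T y = x^T (A^*) y. Since this holds for all x, y, we must have A^* = A^T. Therefore
A^* =
[[-1, 1, 2],
 [3, 1, -1]].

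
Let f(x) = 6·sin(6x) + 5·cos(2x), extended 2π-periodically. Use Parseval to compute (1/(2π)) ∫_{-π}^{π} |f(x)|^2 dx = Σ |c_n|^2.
Σ |c_n|^2 = 61/2

Expand |f|^2 and use orthogonality of {sin(nx), cos(mx)} on [-π, π]:
  ∫_{-π}^{π} sin(nx)^2 dx = π, ∫ cos(mx)^2 dx = π, and cross terms integrate to 0.
So ∫_{-π}^{π} f(x)^2 dx = 6^2 · π + 5^2 · π = (36 + 25)π.
Divide by 2π: (36 + 25)/2 = 61/2.
By Parseval, this equals Σ |c_n|^2.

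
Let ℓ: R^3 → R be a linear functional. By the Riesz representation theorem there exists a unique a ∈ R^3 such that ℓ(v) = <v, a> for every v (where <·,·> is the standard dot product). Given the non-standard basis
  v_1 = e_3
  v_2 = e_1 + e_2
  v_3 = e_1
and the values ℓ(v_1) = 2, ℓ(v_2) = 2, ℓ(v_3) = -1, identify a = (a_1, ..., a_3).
a = (-1, 3, 2)

Write a = (a_1, ..., a_3) in the standard basis. For each basis vector v_i, ℓ(v_i) = <v_i, a> is a linear equation in the a_j's. Collect the n equations into a matrix system V a = ℓ, where row i of V is v_i (expressed in the standard basis). Since V is invertible (lower-triangular with 1s on the diagonal, up to permutation), solve by back-substitution:
  V =
[[0, 0, 1],
 [1, 1, 0],
 [1, 0, 0]]
  V a = (2, 2, -1)
Solving gives a = (-1, 3, 2).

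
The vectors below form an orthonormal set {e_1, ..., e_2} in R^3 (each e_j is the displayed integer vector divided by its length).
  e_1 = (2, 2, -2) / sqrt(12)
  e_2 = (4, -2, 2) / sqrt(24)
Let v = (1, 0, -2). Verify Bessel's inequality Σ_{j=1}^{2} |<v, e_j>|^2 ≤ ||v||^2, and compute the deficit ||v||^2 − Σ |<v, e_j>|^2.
Σ |<v, e_j>|^2 = 3; ||v||^2 = 5; deficit = 2

Write each e_j = u_j / sqrt(<u_j, u_j>) where u_j is the displayed integer vector. Then <v, e_j> = <v, u_j> / sqrt(<u_j, u_j>), so |<v, e_j>|^2 = <v, u_j>^2 / <u_j, u_j>.
Coefficients: <v, e_1> = 6/sqrt(12), <v, e_2> = 0/sqrt(24).
Square and sum: Σ |<v, e_j>|^2 = 3.
Compute ||v||^2 = v·v = 5.
Deficit = 5 − 3 = 2 ≥ 0, confirming Bessel's inequality. (The deficit equals ||v − Σ <v,e_j> e_j||^2, the squared distance from v to span{e_j}.)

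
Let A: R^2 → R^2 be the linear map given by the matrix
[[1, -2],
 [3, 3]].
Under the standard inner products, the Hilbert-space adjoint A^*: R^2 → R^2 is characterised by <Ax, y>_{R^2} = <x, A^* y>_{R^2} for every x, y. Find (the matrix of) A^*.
A^* = A^T =
[[1, 3],
 [-2, 3]]

For real matrices with standard dot products, the defining identity <Ax, y> = <x, A^* y> gives (Ax)^T y = x^T (A^*) y, i.e. x^T A^T y = x^T (A^*) y. Since this holds for all x, y, we must have A^* = A^T. Therefore
A^* =
[[1, 3],
 [-2, 3]].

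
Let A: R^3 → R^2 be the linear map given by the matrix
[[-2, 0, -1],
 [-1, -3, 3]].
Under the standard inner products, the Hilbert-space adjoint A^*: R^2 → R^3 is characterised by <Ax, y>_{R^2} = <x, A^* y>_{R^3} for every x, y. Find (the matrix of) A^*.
A^* = A^T =
[[-2, -1],
 [0, -3],
 [-1, 3]]

For real matrices with standard dot products, the defining identity <Ax, y> = <x, A^* y> gives (Ax)^T y = x^T (A^*) y, i.e. x^T A^T y = x^T (A^*) y. Since this holds for all x, y, we must have A^* = A^T. Therefore
A^* =
[[-2, -1],
 [0, -3],
 [-1, 3]].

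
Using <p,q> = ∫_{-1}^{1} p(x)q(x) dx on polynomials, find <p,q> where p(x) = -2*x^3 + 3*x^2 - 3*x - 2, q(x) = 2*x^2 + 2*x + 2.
<p,q> = -148/15

Expand the product: p(x)·q(x) = -4*x^5 + 2*x^4 - 4*x^3 - 4*x^2 - 10*x - 4.
∫_{-1}^{1} of each monomial x^k gives [2/(k+1) if k even, 0 if k odd]. Integrating term-by-term (or equivalently evaluating the antiderivative F(x) = -2*x^6/3 + 2*x^5/5 - x^4 - 4*x^3/3 - 5*x^2 - 4*x at the endpoints):
  F(1) − F(−1) = -58/5 − (-26/15) = -148/15.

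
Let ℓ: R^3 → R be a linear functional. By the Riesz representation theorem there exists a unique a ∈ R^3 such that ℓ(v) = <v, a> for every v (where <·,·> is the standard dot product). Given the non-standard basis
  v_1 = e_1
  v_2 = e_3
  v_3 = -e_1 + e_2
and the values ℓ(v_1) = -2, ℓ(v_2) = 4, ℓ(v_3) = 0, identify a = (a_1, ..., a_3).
a = (-2, -2, 4)

Write a = (a_1, ..., a_3) in the standard basis. For each basis vector v_i, ℓ(v_i) = <v_i, a> is a linear equation in the a_j's. Collect the n equations into a matrix system V a = ℓ, where row i of V is v_i (expressed in the standard basis). Since V is invertible (lower-triangular with 1s on the diagonal, up to permutation), solve by back-substitution:
  V =
[[1, 0, 0],
 [0, 0, 1],
 [-1, 1, 0]]
  V a = (-2, 4, 0)
Solving gives a = (-2, -2, 4).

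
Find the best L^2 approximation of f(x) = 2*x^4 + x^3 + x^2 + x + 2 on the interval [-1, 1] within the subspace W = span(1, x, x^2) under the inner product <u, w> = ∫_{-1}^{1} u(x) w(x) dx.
g(x) = 19*x^2/7 + 8*x/5 + 64/35

The best approximation g ∈ W is the orthogonal projection of f onto W. Writing g = a_0 + a_1 x + a_2 x^2, the coefficients solve the normal equations G · a = b where
  G_{ij} = <φ_i, φ_j> and b_i = <f, φ_i>, with φ_0 = 1, φ_1 = x, φ_2 = x^2.
G =
  [2, 0, 2/3]
  [0, 2/3, 0]
  [2/3, 0, 2/5],
b = (82/15, 16/15, 242/105).
Solving gives a_0 = 64/35, a_1 = 8/5, a_2 = 19/7, so
  g(x) = 19*x^2/7 + 8*x/5 + 64/35.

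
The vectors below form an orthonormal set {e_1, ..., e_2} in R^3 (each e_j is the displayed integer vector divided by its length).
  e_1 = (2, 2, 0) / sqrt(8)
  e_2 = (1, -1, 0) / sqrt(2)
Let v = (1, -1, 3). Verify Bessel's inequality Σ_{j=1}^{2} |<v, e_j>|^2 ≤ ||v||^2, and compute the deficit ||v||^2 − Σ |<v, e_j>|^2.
Σ |<v, e_j>|^2 = 2; ||v||^2 = 11; deficit = 9

Write each e_j = u_j / sqrt(<u_j, u_j>) where u_j is the displayed integer vector. Then <v, e_j> = <v, u_j> / sqrt(<u_j, u_j>), so |<v, e_j>|^2 = <v, u_j>^2 / <u_j, u_j>.
Coefficients: <v, e_1> = 0/sqrt(8), <v, e_2> = 2/sqrt(2).
Square and sum: Σ |<v, e_j>|^2 = 2.
Compute ||v||^2 = v·v = 11.
Deficit = 11 − 2 = 9 ≥ 0, confirming Bessel's inequality. (The deficit equals ||v − Σ <v,e_j> e_j||^2, the squared distance from v to span{e_j}.)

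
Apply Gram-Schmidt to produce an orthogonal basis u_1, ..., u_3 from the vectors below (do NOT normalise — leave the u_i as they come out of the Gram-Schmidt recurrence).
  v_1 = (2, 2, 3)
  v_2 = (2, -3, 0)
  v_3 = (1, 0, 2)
Orthogonal basis:
  u_1 = (2, 2, 3)
  u_2 = (38/17, -47/17, 6/17)
  u_3 = (-99/217, -66/217, 110/217)

Apply the Gram-Schmidt recurrence
  u_1 = v_1
  u_i = v_i − Σ_{j<i} ((v_i · u_j) / (u_j · u_j)) · u_j.

Step by step this gives:
  u_1 = (2, 2, 3)
  u_2 = (38/17, -47/17, 6/17)
  u_3 = (-99/217, -66/217, 110/217)

Orthogonality check:
  u_2 · u_1 = 0 (should be 0)
  u_3 · u_1 = 0 (should be 0)
  u_3 · u_2 = 0 (should be 0)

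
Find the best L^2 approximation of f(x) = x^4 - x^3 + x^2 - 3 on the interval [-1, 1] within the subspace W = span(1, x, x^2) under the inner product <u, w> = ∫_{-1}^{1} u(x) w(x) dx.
g(x) = 13*x^2/7 - 3*x/5 - 108/35

The best approximation g ∈ W is the orthogonal projection of f onto W. Writing g = a_0 + a_1 x + a_2 x^2, the coefficients solve the normal equations G · a = b where
  G_{ij} = <φ_i, φ_j> and b_i = <f, φ_i>, with φ_0 = 1, φ_1 = x, φ_2 = x^2.
G =
  [2, 0, 2/3]
  [0, 2/3, 0]
  [2/3, 0, 2/5],
b = (-74/15, -2/5, -46/35).
Solving gives a_0 = -108/35, a_1 = -3/5, a_2 = 13/7, so
  g(x) = 13*x^2/7 - 3*x/5 - 108/35.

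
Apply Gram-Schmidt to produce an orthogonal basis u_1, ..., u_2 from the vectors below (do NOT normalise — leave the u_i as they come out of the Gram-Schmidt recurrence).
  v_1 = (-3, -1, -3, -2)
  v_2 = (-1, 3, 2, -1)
Orthogonal basis:
  u_1 = (-3, -1, -3, -2)
  u_2 = (-35/23, 65/23, 34/23, -31/23)

Apply the Gram-Schmidt recurrence
  u_1 = v_1
  u_i = v_i − Σ_{j<i} ((v_i · u_j) / (u_j · u_j)) · u_j.

Step by step this gives:
  u_1 = (-3, -1, -3, -2)
  u_2 = (-35/23, 65/23, 34/23, -31/23)

Orthogonality check:
  u_2 · u_1 = 0 (should be 0)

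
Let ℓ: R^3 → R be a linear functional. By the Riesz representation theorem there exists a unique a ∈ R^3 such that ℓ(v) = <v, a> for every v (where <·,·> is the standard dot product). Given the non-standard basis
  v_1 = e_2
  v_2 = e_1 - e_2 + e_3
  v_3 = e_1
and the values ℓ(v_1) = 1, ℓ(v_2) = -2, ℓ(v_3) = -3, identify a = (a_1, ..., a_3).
a = (-3, 1, 2)

Write a = (a_1, ..., a_3) in the standard basis. For each basis vector v_i, ℓ(v_i) = <v_i, a> is a linear equation in the a_j's. Collect the n equations into a matrix system V a = ℓ, where row i of V is v_i (expressed in the standard basis). Since V is invertible (lower-triangular with 1s on the diagonal, up to permutation), solve by back-substitution:
  V =
[[0, 1, 0],
 [1, -1, 1],
 [1, 0, 0]]
  V a = (1, -2, -3)
Solving gives a = (-3, 1, 2).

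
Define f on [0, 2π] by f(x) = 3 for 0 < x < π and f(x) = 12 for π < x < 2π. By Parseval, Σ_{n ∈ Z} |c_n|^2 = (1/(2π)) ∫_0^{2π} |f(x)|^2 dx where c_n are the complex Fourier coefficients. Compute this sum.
Σ |c_n|^2 = 153/2

Parseval equates the L^2 energy of f (normalised by 1/(2π)) with the ℓ^2 sum of its Fourier coefficients: (1/(2π)) ∫_0^{2π} |f|^2 = Σ |c_n|^2.
Compute the left side: (1/(2π)) [∫_0^π 3^2 dx + ∫_π^{2π} 12^2 dx] = (1/(2π)) · (9π + 144π) = (9 + 144)/2 = 153/2.
So Σ_{n ∈ Z} |c_n|^2 = 153/2.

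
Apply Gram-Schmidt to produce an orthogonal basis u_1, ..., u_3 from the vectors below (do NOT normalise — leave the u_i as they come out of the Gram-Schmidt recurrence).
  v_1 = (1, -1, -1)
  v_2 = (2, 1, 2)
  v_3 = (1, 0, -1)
Orthogonal basis:
  u_1 = (1, -1, -1)
  u_2 = (7/3, 2/3, 5/3)
  u_3 = (2/13, 8/13, -6/13)

Apply the Gram-Schmidt recurrence
  u_1 = v_1
  u_i = v_i − Σ_{j<i} ((v_i · u_j) / (u_j · u_j)) · u_j.

Step by step this gives:
  u_1 = (1, -1, -1)
  u_2 = (7/3, 2/3, 5/3)
  u_3 = (2/13, 8/13, -6/13)

Orthogonality check:
  u_2 · u_1 = 0 (should be 0)
  u_3 · u_1 = 0 (should be 0)
  u_3 · u_2 = 0 (should be 0)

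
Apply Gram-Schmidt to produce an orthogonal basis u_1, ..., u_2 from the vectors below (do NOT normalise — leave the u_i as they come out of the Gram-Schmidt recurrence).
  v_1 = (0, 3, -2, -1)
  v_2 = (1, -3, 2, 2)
Orthogonal basis:
  u_1 = (0, 3, -2, -1)
  u_2 = (1, 3/14, -1/7, 13/14)

Apply the Gram-Schmidt recurrence
  u_1 = v_1
  u_i = v_i − Σ_{j<i} ((v_i · u_j) / (u_j · u_j)) · u_j.

Step by step this gives:
  u_1 = (0, 3, -2, -1)
  u_2 = (1, 3/14, -1/7, 13/14)

Orthogonality check:
  u_2 · u_1 = 0 (should be 0)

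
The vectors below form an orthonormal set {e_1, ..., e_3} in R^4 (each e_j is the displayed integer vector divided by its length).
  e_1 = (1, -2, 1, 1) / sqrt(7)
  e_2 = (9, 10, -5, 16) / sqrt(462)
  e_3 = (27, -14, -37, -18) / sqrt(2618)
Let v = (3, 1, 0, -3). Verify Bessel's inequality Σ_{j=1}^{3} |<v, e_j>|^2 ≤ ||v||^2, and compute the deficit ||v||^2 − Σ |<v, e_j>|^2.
Σ |<v, e_j>|^2 = 2294/357; ||v||^2 = 19; deficit = 4489/357

Write each e_j = u_j / sqrt(<u_j, u_j>) where u_j is the displayed integer vector. Then <v, e_j> = <v, u_j> / sqrt(<u_j, u_j>), so |<v, e_j>|^2 = <v, u_j>^2 / <u_j, u_j>.
Coefficients: <v, e_1> = -2/sqrt(7), <v, e_2> = -11/sqrt(462), <v, e_3> = 121/sqrt(2618).
Square and sum: Σ |<v, e_j>|^2 = 2294/357.
Compute ||v||^2 = v·v = 19.
Deficit = 19 − 2294/357 = 4489/357 ≥ 0, confirming Bessel's inequality. (The deficit equals ||v − Σ <v,e_j> e_j||^2, the squared distance from v to span{e_j}.)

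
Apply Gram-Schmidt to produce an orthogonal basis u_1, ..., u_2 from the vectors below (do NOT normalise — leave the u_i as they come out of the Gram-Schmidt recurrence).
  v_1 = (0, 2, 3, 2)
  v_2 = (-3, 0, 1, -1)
Orthogonal basis:
  u_1 = (0, 2, 3, 2)
  u_2 = (-3, -2/17, 14/17, -19/17)

Apply the Gram-Schmidt recurrence
  u_1 = v_1
  u_i = v_i − Σ_{j<i} ((v_i · u_j) / (u_j · u_j)) · u_j.

Step by step this gives:
  u_1 = (0, 2, 3, 2)
  u_2 = (-3, -2/17, 14/17, -19/17)

Orthogonality check:
  u_2 · u_1 = 0 (should be 0)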